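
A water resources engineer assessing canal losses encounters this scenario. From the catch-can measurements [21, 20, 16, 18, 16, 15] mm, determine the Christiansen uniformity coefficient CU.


xbar = 106 / 6 = 17.667
sum|xi - xbar| = 12
CU = 100 * (1 - 12 / (6 * 17.667))
   = 100 * (1 - 0.1132)
   = 88.68%


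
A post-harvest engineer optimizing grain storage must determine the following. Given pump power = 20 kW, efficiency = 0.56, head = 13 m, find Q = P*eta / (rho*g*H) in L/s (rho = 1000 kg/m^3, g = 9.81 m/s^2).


Q = (P * 1000 * eta) / (rho * g * H)
  = (20 * 1000 * 0.56) / (1000 * 9.81 * 13)
  = 11200 / 127530
  = 0.08782 m^3/s = 87.82 L/s


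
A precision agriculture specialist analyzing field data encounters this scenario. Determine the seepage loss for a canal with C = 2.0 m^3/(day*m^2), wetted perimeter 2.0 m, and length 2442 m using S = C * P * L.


S = C * P * L
  = 2.0 * 2.0 * 2442
  = 9768 m^3/day


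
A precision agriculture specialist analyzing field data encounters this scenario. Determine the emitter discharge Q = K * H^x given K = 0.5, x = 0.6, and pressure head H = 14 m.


Q = K * H^x
  = 0.5 * 14^0.6
  = 0.5 * 4.8717
  = 2.44 L/h


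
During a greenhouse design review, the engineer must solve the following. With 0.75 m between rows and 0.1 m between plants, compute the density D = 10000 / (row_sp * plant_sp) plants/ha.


D = 10000 / (row_sp * plant_sp)
  = 10000 / (0.75 * 0.1)
  = 10000 / 0.0750
  = 133333.33 plants/ha


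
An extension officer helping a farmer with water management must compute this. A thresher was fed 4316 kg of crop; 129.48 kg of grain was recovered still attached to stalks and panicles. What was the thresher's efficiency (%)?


eta = (total - unthreshed) / total * 100
    = (4316 - 129.48) / 4316 * 100
    = 4186.52 / 4316 * 100
    = 97%


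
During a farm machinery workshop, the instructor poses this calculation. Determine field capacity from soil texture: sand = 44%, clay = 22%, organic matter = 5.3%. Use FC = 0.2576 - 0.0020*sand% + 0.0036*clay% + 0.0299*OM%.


FC = 0.2576 - 0.0020*44 + 0.0036*22 + 0.0299*5.3
   = 0.2576 - 0.0880 + 0.0792 + 0.1585
   = 0.4073


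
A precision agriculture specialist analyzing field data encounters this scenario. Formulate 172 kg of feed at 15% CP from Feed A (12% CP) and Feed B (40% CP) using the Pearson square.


parts_A = CP_b - target = 40 - 15 = 25
parts_B = target - CP_a = 15 - 12 = 3
total_parts = 25 + 3 = 28
Feed A = 172 * 25 / 28 = 153.57 kg
Feed B = 172 * 3 / 28 = 18.43 kg

153.57 kg


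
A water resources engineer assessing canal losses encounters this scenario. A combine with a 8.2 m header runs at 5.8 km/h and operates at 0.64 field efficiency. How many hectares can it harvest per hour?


C = w * v * eta_f / 10
  = 8.2 * 5.8 * 0.64 / 10
  = 30.44 / 10
  = 3.04 ha/h


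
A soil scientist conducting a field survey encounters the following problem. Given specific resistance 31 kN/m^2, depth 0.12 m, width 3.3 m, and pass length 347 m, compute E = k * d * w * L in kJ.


E = k * d * w * L
  = 31 * 0.12 * 3.3 * 347
  = 4259.77 kJ


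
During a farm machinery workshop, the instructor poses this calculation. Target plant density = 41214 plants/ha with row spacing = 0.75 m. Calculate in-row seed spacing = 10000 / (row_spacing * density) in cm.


spacing = 10000 / (row_sp * density)
        = 10000 / (0.75 * 41214)
        = 10000 / 30910.50
        = 0.32351 m = 32.35 cm


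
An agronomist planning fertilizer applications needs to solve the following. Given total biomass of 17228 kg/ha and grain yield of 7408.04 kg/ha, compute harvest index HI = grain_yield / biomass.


HI = grain_yield / biomass
   = 7408.04 / 17228
   = 0.43


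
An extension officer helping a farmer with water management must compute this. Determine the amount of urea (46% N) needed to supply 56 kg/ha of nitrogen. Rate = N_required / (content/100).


Rate = N_required / (N_content / 100)
     = 56 / (46 / 100)
     = 56 / 0.46
     = 121.74 kg/ha


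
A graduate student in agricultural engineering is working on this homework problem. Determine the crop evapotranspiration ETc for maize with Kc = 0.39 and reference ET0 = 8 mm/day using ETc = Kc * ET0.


ETc = Kc * ET0
    = 0.39 * 8
    = 3.12 mm/day


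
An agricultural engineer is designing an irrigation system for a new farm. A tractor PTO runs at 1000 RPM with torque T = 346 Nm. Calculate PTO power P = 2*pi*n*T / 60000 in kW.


P = 2*pi*n*T / 60000
  = 2*pi * 1000 * 346 / 60000
  = 2173982.12 / 60000
  = 36.23 kW


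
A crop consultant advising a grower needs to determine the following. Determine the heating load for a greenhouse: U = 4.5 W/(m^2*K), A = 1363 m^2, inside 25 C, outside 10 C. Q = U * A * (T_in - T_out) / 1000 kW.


dT = 25 - (10) = 15 K
Q = U * A * dT
  = 4.5 * 1363 * 15
  = 92002.50 W = 92.00 kW


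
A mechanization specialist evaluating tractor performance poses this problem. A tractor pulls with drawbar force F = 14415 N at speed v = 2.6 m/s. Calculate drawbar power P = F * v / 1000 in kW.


P = F * v / 1000
  = 14415 * 2.6 / 1000
  = 37479 / 1000
  = 37.48 kW


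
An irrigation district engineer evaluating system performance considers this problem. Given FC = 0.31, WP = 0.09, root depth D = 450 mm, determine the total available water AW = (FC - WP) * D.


AW = (FC - WP) * D
   = (0.31 - 0.09) * 450
   = 0.22 * 450
   = 99 mm


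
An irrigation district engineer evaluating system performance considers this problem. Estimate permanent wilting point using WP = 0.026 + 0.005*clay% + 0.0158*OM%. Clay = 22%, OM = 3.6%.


WP = 0.026 + 0.005*22 + 0.0158*3.6
   = 0.026 + 0.1100 + 0.0569
   = 0.1929


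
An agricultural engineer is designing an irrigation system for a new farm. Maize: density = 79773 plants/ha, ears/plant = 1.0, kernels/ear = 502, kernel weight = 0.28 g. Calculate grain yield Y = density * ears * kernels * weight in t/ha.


Y = density * ears * kernels * kw
  = 79773 * 1.0 * 502 * 0.28 g/ha
  = 11212892.88 g/ha
  = 11212.89 kg/ha = 11.21 t/ha


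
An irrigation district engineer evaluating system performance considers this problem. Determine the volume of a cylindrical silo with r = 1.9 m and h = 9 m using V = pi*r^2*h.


V = pi * r^2 * h
  = pi * 1.9^2 * 9
  = pi * 3.61 * 9
  = 102.07 m^3


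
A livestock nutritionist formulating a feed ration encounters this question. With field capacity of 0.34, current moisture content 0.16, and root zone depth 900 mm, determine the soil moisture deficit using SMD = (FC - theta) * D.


SMD = (FC - theta) * D
    = (0.34 - 0.16) * 900
    = 0.180 * 900
    = 162 mm


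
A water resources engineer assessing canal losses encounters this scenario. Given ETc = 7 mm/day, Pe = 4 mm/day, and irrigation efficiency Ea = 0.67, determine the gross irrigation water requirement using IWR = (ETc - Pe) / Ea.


IWR = (ETc - Pe) / Ea
    = (7 - 4) / 0.67
    = 3 / 0.67
    = 4.48 mm/day


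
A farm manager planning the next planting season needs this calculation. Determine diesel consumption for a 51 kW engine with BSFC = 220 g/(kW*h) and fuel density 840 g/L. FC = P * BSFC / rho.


FC = P * BSFC / rho_fuel
   = 51 * 220 / 840
   = 11220 / 840
   = 13.36 L/h


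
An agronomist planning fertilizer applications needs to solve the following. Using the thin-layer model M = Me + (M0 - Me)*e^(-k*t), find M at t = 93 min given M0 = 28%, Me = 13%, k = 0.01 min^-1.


M = Me + (M0 - Me) * e^(-k*t)
  = 13 + (28 - 13) * e^(-0.01*93)
  = 13 + 15 * e^(-0.930)
  = 13 + 15 * 0.39455
  = 13 + 5.9183
  = 18.92%


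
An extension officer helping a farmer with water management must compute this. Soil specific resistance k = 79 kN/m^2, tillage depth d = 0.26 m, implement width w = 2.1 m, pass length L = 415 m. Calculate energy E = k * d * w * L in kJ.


E = k * d * w * L
  = 79 * 0.26 * 2.1 * 415
  = 17900.61 kJ


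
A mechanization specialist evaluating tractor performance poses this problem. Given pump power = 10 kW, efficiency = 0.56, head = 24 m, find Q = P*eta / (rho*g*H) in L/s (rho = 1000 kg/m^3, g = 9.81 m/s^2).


Q = (P * 1000 * eta) / (rho * g * H)
  = (10 * 1000 * 0.56) / (1000 * 9.81 * 24)
  = 5600 / 235440
  = 0.02379 m^3/s = 23.79 L/s


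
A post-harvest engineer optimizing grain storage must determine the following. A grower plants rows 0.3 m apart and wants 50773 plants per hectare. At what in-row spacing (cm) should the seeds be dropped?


spacing = 10000 / (row_sp * density)
        = 10000 / (0.3 * 50773)
        = 10000 / 15231.90
        = 0.65652 m = 65.65 cm


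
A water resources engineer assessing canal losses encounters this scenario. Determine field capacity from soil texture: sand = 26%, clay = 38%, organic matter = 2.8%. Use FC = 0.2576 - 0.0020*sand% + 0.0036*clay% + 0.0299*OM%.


FC = 0.2576 - 0.0020*26 + 0.0036*38 + 0.0299*2.8
   = 0.2576 - 0.0520 + 0.1368 + 0.0837
   = 0.4261


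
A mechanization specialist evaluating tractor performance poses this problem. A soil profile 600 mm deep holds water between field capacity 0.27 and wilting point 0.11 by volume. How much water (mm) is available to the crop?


AW = (FC - WP) * D
   = (0.27 - 0.11) * 600
   = 0.16 * 600
   = 96 mm


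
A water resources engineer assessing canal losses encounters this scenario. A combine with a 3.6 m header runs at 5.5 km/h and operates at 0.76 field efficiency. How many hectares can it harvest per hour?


C = w * v * eta_f / 10
  = 3.6 * 5.5 * 0.76 / 10
  = 15.05 / 10
  = 1.50 ha/h


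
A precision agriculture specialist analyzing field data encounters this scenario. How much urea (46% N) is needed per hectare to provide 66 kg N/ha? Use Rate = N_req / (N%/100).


Rate = N_required / (N_content / 100)
     = 66 / (46 / 100)
     = 66 / 0.46
     = 143.48 kg/ha


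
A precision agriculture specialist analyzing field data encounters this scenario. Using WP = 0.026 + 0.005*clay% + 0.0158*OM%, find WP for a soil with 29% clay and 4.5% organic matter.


WP = 0.026 + 0.005*29 + 0.0158*4.5
   = 0.026 + 0.1450 + 0.0711
   = 0.2421


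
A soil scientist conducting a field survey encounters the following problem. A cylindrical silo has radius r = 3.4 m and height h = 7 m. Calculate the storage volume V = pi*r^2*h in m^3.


V = pi * r^2 * h
  = pi * 3.4^2 * 7
  = pi * 11.56 * 7
  = 254.22 m^3


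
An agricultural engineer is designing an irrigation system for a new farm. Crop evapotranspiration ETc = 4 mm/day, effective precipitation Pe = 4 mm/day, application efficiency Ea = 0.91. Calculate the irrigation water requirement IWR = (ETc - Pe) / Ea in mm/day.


IWR = (ETc - Pe) / Ea
    = (4 - 4) / 0.91
    = 0 / 0.91
    = 0 mm/day


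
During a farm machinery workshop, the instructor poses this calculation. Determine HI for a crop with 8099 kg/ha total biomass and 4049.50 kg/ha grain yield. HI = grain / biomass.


HI = grain_yield / biomass
   = 4049.50 / 8099
   = 0.50


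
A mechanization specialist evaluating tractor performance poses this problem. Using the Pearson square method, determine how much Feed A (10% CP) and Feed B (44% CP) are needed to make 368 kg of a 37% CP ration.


parts_A = CP_b - target = 44 - 37 = 7
parts_B = target - CP_a = 37 - 10 = 27
total_parts = 7 + 27 = 34
Feed A = 368 * 7 / 34 = 75.76 kg
Feed B = 368 * 27 / 34 = 292.24 kg

75.76 kg


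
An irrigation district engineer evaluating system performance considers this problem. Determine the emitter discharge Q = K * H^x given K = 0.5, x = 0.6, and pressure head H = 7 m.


Q = K * H^x
  = 0.5 * 7^0.6
  = 0.5 * 3.2141
  = 1.61 L/h


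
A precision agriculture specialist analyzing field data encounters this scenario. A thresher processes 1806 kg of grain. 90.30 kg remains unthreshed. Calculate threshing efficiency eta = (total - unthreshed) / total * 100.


eta = (total - unthreshed) / total * 100
    = (1806 - 90.30) / 1806 * 100
    = 1715.70 / 1806 * 100
    = 95%


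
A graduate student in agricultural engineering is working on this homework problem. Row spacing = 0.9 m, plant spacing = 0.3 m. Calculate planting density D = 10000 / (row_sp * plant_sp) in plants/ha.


D = 10000 / (row_sp * plant_sp)
  = 10000 / (0.9 * 0.3)
  = 10000 / 0.2700
  = 37037.04 plants/ha


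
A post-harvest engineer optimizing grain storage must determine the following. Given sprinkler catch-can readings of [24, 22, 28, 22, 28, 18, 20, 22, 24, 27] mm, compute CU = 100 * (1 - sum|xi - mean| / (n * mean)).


xbar = 235 / 10 = 23.500
sum|xi - xbar| = 27
CU = 100 * (1 - 27 / (10 * 23.500))
   = 100 * (1 - 0.1149)
   = 88.51%


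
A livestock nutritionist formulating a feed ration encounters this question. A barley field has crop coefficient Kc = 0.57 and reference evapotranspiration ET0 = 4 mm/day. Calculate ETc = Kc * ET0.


ETc = Kc * ET0
    = 0.57 * 4
    = 2.28 mm/day


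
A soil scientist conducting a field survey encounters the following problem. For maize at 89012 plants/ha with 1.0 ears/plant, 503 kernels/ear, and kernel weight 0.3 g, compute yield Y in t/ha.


Y = density * ears * kernels * kw
  = 89012 * 1.0 * 503 * 0.3 g/ha
  = 13431910.80 g/ha
  = 13431.91 kg/ha = 13.43 t/ha


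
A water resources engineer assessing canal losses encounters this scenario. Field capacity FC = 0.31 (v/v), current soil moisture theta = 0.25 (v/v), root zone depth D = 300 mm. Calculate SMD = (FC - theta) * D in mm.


SMD = (FC - theta) * D
    = (0.31 - 0.25) * 300
    = 0.060 * 300
    = 18 mm


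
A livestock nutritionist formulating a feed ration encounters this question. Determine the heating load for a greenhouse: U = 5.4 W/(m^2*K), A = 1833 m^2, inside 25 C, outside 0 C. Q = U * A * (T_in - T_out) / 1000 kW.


dT = 25 - (0) = 25 K
Q = U * A * dT
  = 5.4 * 1833 * 25
  = 247455 W = 247.46 kW


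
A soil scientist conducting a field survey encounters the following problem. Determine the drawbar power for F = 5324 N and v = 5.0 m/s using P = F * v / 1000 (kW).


P = F * v / 1000
  = 5324 * 5.0 / 1000
  = 26620 / 1000
  = 26.62 kW


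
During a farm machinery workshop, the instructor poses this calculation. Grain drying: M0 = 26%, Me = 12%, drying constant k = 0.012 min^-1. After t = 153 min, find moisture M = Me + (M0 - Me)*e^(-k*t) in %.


M = Me + (M0 - Me) * e^(-k*t)
  = 12 + (26 - 12) * e^(-0.012*153)
  = 12 + 14 * e^(-1.836)
  = 12 + 14 * 0.15945
  = 12 + 2.2324
  = 14.23%


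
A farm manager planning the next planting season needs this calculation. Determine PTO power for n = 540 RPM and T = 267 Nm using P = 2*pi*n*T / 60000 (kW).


P = 2*pi*n*T / 60000
  = 2*pi * 540 * 267 / 60000
  = 905909.66 / 60000
  = 15.10 kW


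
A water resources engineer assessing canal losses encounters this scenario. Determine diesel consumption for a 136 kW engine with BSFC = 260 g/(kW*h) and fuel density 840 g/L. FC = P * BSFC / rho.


FC = P * BSFC / rho_fuel
   = 136 * 260 / 840
   = 35360 / 840
   = 42.10 L/h


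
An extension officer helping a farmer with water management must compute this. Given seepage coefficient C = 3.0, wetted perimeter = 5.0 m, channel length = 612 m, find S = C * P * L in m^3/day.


S = C * P * L
  = 3.0 * 5.0 * 612
  = 9180 m^3/day


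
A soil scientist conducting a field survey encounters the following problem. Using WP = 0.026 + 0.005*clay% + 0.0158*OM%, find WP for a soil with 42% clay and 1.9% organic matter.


WP = 0.026 + 0.005*42 + 0.0158*1.9
   = 0.026 + 0.2100 + 0.0300
   = 0.2660


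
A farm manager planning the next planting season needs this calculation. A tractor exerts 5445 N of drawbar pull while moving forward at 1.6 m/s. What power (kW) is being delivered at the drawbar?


P = F * v / 1000
  = 5445 * 1.6 / 1000
  = 8712 / 1000
  = 8.71 kW


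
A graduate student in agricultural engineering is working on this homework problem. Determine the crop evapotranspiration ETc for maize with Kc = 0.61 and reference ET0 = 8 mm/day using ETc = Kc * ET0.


ETc = Kc * ET0
    = 0.61 * 8
    = 4.88 mm/day


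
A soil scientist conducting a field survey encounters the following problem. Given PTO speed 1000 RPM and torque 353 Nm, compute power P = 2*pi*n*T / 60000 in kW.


P = 2*pi*n*T / 60000
  = 2*pi * 1000 * 353 / 60000
  = 2217964.41 / 60000
  = 36.97 kW


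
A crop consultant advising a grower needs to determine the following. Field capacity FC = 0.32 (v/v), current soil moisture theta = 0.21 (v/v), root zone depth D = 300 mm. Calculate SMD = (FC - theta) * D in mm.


SMD = (FC - theta) * D
    = (0.32 - 0.21) * 300
    = 0.110 * 300
    = 33 mm


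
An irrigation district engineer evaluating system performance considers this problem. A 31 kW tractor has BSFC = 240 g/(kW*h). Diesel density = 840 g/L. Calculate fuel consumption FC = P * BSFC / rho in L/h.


FC = P * BSFC / rho_fuel
   = 31 * 240 / 840
   = 7440 / 840
   = 8.86 L/h


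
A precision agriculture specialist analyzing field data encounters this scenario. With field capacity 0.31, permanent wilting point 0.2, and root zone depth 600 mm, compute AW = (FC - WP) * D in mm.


AW = (FC - WP) * D
   = (0.31 - 0.2) * 600
   = 0.11 * 600
   = 66 mm


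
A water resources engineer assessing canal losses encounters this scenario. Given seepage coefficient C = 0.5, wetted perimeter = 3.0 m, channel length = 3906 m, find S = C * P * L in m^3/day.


S = C * P * L
  = 0.5 * 3.0 * 3906
  = 5859 m^3/day


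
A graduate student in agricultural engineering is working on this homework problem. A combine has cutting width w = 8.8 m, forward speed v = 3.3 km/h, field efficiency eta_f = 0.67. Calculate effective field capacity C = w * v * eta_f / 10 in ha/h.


C = w * v * eta_f / 10
  = 8.8 * 3.3 * 0.67 / 10
  = 19.46 / 10
  = 1.95 ha/h


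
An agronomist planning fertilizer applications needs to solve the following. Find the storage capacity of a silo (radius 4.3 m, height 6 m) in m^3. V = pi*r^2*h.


V = pi * r^2 * h
  = pi * 4.3^2 * 6
  = pi * 18.49 * 6
  = 348.53 m^3


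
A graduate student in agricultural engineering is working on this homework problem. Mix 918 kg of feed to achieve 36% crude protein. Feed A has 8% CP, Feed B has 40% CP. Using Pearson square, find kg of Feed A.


parts_A = CP_b - target = 40 - 36 = 4
parts_B = target - CP_a = 36 - 8 = 28
total_parts = 4 + 28 = 32
Feed A = 918 * 4 / 32 = 114.75 kg
Feed B = 918 * 28 / 32 = 803.25 kg

114.75 kg


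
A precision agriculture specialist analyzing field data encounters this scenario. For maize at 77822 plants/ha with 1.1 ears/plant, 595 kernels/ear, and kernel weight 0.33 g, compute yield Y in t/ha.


Y = density * ears * kernels * kw
  = 77822 * 1.1 * 595 * 0.33 g/ha
  = 16808384.67 g/ha
  = 16808.38 kg/ha = 16.81 t/ha


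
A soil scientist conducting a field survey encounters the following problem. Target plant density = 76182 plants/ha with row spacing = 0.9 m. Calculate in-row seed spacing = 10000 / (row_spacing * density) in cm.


spacing = 10000 / (row_sp * density)
        = 10000 / (0.9 * 76182)
        = 10000 / 68563.80
        = 0.14585 m = 14.58 cm


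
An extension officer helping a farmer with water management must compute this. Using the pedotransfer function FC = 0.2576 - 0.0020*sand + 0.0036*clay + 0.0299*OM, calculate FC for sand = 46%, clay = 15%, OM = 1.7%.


FC = 0.2576 - 0.0020*46 + 0.0036*15 + 0.0299*1.7
   = 0.2576 - 0.0920 + 0.0540 + 0.0508
   = 0.2704


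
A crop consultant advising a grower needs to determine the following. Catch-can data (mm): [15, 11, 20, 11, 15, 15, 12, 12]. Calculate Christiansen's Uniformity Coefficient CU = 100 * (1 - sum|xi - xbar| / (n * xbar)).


xbar = 111 / 8 = 13.875
sum|xi - xbar| = 19
CU = 100 * (1 - 19 / (8 * 13.875))
   = 100 * (1 - 0.1712)
   = 82.88%


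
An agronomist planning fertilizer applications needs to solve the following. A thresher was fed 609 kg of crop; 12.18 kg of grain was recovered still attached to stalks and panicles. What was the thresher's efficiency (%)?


eta = (total - unthreshed) / total * 100
    = (609 - 12.18) / 609 * 100
    = 596.82 / 609 * 100
    = 98%


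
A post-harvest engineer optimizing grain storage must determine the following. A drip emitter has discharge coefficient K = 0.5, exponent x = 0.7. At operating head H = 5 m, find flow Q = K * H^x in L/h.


Q = K * H^x
  = 0.5 * 5^0.7
  = 0.5 * 3.0852
  = 1.54 L/h


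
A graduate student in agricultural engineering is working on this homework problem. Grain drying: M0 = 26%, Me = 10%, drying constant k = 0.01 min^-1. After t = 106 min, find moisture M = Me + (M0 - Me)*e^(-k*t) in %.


M = Me + (M0 - Me) * e^(-k*t)
  = 10 + (26 - 10) * e^(-0.01*106)
  = 10 + 16 * e^(-1.060)
  = 10 + 16 * 0.34646
  = 10 + 5.5433
  = 15.54%


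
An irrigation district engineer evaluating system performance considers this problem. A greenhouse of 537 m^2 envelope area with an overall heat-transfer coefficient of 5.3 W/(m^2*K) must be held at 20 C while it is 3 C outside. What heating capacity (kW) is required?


dT = 20 - (3) = 17 K
Q = U * A * dT
  = 5.3 * 537 * 17
  = 48383.70 W = 48.38 kW


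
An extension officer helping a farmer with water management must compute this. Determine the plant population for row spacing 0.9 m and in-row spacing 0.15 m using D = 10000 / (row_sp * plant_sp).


D = 10000 / (row_sp * plant_sp)
  = 10000 / (0.9 * 0.15)
  = 10000 / 0.1350
  = 74074.07 plants/ha


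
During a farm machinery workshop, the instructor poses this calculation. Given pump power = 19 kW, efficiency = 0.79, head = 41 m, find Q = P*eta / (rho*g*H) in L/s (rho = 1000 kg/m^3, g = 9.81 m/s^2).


Q = (P * 1000 * eta) / (rho * g * H)
  = (19 * 1000 * 0.79) / (1000 * 9.81 * 41)
  = 15010 / 402210
  = 0.03732 m^3/s = 37.32 L/s


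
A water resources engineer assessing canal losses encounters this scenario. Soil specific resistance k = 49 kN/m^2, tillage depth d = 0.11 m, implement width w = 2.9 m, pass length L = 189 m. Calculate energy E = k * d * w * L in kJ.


E = k * d * w * L
  = 49 * 0.11 * 2.9 * 189
  = 2954.26 kJ


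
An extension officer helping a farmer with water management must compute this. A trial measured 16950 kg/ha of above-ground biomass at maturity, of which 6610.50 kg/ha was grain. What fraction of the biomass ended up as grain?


HI = grain_yield / biomass
   = 6610.50 / 16950
   = 0.39


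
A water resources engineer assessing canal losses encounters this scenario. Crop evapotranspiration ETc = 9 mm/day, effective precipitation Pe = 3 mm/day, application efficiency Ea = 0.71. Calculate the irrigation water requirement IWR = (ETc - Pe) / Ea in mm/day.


IWR = (ETc - Pe) / Ea
    = (9 - 3) / 0.71
    = 6 / 0.71
    = 8.45 mm/day


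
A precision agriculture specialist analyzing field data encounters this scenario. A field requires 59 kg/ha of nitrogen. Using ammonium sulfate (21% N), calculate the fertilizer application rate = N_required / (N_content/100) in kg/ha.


Rate = N_required / (N_content / 100)
     = 59 / (21 / 100)
     = 59 / 0.21
     = 280.95 kg/ha


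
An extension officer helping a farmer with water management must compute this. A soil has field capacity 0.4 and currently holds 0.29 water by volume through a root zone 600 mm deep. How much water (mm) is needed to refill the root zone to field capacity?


SMD = (FC - theta) * D
    = (0.4 - 0.29) * 600
    = 0.110 * 600
    = 66 mm


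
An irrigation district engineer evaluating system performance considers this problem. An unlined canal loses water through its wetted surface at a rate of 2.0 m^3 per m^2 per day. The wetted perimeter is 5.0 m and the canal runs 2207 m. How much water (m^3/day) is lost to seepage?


S = C * P * L
  = 2.0 * 5.0 * 2207
  = 22070 m^3/day


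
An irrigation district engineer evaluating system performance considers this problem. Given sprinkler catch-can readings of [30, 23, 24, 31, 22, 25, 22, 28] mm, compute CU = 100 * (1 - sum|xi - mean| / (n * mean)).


xbar = 205 / 8 = 25.625
sum|xi - xbar| = 24.250
CU = 100 * (1 - 24.250 / (8 * 25.625))
   = 100 * (1 - 0.1183)
   = 88.17%


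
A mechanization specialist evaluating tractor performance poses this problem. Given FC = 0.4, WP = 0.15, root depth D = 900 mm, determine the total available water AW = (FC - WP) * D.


AW = (FC - WP) * D
   = (0.4 - 0.15) * 900
   = 0.25 * 900
   = 225 mm


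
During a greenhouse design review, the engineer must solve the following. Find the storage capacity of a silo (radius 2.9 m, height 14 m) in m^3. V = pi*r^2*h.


V = pi * r^2 * h
  = pi * 2.9^2 * 14
  = pi * 8.41 * 14
  = 369.89 m^3


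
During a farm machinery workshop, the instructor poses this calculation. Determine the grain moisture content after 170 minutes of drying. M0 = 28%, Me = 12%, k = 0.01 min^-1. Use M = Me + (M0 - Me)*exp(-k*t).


M = Me + (M0 - Me) * e^(-k*t)
  = 12 + (28 - 12) * e^(-0.01*170)
  = 12 + 16 * e^(-1.700)
  = 12 + 16 * 0.18268
  = 12 + 2.9229
  = 14.92%


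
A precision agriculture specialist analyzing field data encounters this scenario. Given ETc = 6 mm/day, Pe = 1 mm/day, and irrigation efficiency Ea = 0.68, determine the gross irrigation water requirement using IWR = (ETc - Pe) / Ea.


IWR = (ETc - Pe) / Ea
    = (6 - 1) / 0.68
    = 5 / 0.68
    = 7.35 mm/day


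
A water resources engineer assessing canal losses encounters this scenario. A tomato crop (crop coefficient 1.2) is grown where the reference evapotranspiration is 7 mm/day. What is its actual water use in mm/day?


ETc = Kc * ET0
    = 1.2 * 7
    = 8.40 mm/day


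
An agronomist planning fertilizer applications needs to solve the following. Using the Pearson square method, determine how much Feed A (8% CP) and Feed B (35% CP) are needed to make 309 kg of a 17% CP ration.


parts_A = CP_b - target = 35 - 17 = 18
parts_B = target - CP_a = 17 - 8 = 9
total_parts = 18 + 9 = 27
Feed A = 309 * 18 / 27 = 206 kg
Feed B = 309 * 9 / 27 = 103 kg

206 kg


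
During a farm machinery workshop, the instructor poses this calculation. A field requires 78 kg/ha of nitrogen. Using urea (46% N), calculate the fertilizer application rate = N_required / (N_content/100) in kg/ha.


Rate = N_required / (N_content / 100)
     = 78 / (46 / 100)
     = 78 / 0.46
     = 169.57 kg/ha


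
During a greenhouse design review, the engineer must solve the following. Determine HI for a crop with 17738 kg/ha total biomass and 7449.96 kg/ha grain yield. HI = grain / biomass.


HI = grain_yield / biomass
   = 7449.96 / 17738
   = 0.42


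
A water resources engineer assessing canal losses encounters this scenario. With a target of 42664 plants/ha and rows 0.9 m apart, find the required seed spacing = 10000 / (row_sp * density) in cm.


spacing = 10000 / (row_sp * density)
        = 10000 / (0.9 * 42664)
        = 10000 / 38397.60
        = 0.26043 m = 26.04 cm


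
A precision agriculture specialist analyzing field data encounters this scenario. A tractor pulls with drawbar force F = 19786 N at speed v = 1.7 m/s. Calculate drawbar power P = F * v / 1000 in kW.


P = F * v / 1000
  = 19786 * 1.7 / 1000
  = 33636.20 / 1000
  = 33.64 kW


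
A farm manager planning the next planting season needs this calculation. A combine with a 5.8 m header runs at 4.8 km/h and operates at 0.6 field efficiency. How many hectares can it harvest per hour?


C = w * v * eta_f / 10
  = 5.8 * 4.8 * 0.6 / 10
  = 16.70 / 10
  = 1.67 ha/h


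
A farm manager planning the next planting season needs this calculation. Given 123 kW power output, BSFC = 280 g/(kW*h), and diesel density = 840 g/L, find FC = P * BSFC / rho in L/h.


FC = P * BSFC / rho_fuel
   = 123 * 280 / 840
   = 34440 / 840
   = 41 L/h


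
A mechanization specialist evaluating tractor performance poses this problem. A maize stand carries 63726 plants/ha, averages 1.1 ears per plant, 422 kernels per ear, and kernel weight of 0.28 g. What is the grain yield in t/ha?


Y = density * ears * kernels * kw
  = 63726 * 1.1 * 422 * 0.28 g/ha
  = 8282850.58 g/ha
  = 8282.85 kg/ha = 8.28 t/ha


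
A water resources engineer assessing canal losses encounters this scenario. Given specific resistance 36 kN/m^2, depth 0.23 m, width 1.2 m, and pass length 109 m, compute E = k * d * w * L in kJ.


E = k * d * w * L
  = 36 * 0.23 * 1.2 * 109
  = 1083.02 kJ


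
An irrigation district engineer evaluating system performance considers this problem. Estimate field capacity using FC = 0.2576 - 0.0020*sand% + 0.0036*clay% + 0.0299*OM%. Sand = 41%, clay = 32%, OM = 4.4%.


FC = 0.2576 - 0.0020*41 + 0.0036*32 + 0.0299*4.4
   = 0.2576 - 0.0820 + 0.1152 + 0.1316
   = 0.4224


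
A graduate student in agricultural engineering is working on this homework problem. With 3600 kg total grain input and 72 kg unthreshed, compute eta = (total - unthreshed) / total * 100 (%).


eta = (total - unthreshed) / total * 100
    = (3600 - 72) / 3600 * 100
    = 3528 / 3600 * 100
    = 98%


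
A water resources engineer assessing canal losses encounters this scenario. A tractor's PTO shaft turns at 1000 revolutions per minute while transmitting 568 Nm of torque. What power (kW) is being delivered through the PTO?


P = 2*pi*n*T / 60000
  = 2*pi * 1000 * 568 / 60000
  = 3568849.25 / 60000
  = 59.48 kW


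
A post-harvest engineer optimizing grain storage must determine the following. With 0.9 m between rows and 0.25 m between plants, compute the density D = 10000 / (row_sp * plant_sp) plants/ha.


D = 10000 / (row_sp * plant_sp)
  = 10000 / (0.9 * 0.25)
  = 10000 / 0.2250
  = 44444.44 plants/ha


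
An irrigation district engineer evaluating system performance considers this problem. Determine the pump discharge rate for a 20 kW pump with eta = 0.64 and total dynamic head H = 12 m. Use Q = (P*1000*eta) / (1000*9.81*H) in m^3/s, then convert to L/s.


Q = (P * 1000 * eta) / (rho * g * H)
  = (20 * 1000 * 0.64) / (1000 * 9.81 * 12)
  = 12800 / 117720
  = 0.10873 m^3/s = 108.73 L/s


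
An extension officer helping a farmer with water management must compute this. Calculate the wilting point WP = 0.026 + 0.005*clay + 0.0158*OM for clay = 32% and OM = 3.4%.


WP = 0.026 + 0.005*32 + 0.0158*3.4
   = 0.026 + 0.1600 + 0.0537
   = 0.2397


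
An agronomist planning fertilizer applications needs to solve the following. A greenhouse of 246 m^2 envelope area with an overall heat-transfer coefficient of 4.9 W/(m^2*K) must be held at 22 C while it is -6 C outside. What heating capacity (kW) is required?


dT = 22 - (-6) = 28 K
Q = U * A * dT
  = 4.9 * 246 * 28
  = 33751.20 W = 33.75 kW


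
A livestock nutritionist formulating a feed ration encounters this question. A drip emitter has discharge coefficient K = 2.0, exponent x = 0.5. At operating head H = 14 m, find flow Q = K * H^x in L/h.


Q = K * H^x
  = 2.0 * 14^0.5
  = 2.0 * 3.7417
  = 7.48 L/h


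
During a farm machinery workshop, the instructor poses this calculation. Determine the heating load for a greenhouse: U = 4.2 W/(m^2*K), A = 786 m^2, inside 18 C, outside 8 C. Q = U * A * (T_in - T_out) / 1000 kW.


dT = 18 - (8) = 10 K
Q = U * A * dT
  = 4.2 * 786 * 10
  = 33012 W = 33.01 kW


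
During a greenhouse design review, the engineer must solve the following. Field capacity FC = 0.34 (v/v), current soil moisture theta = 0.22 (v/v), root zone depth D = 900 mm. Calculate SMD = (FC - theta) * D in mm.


SMD = (FC - theta) * D
    = (0.34 - 0.22) * 900
    = 0.120 * 900
    = 108 mm


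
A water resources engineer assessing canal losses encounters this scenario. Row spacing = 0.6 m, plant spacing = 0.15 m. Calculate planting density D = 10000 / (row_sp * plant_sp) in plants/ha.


D = 10000 / (row_sp * plant_sp)
  = 10000 / (0.6 * 0.15)
  = 10000 / 0.0900
  = 111111.11 plants/ha


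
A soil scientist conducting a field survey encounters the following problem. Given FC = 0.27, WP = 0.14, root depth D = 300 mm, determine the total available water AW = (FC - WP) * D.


AW = (FC - WP) * D
   = (0.27 - 0.14) * 300
   = 0.13 * 300
   = 39 mm


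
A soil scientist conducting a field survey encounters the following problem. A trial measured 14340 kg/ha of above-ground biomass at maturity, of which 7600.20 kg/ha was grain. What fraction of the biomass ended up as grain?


HI = grain_yield / biomass
   = 7600.20 / 14340
   = 0.53


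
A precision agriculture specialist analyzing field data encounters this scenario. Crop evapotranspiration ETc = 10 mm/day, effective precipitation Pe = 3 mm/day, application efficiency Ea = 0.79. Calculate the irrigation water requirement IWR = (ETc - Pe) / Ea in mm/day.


IWR = (ETc - Pe) / Ea
    = (10 - 3) / 0.79
    = 7 / 0.79
    = 8.86 mm/day


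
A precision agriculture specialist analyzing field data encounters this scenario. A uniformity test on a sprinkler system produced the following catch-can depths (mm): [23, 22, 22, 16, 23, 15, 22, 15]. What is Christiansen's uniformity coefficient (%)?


xbar = 158 / 8 = 19.750
sum|xi - xbar| = 26.500
CU = 100 * (1 - 26.500 / (8 * 19.750))
   = 100 * (1 - 0.1677)
   = 83.23%


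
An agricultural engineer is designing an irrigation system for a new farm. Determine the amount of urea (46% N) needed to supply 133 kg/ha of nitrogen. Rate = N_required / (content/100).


Rate = N_required / (N_content / 100)
     = 133 / (46 / 100)
     = 133 / 0.46
     = 289.13 kg/ha


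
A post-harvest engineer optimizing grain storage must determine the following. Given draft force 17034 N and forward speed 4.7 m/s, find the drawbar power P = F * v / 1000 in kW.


P = F * v / 1000
  = 17034 * 4.7 / 1000
  = 80059.80 / 1000
  = 80.06 kW


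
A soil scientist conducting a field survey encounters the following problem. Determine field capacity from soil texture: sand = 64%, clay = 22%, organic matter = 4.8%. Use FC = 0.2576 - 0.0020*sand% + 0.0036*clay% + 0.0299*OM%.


FC = 0.2576 - 0.0020*64 + 0.0036*22 + 0.0299*4.8
   = 0.2576 - 0.1280 + 0.0792 + 0.1435
   = 0.3523


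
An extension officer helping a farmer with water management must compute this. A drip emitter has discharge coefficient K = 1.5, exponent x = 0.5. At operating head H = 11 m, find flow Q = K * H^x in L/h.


Q = K * H^x
  = 1.5 * 11^0.5
  = 1.5 * 3.3166
  = 4.97 L/h


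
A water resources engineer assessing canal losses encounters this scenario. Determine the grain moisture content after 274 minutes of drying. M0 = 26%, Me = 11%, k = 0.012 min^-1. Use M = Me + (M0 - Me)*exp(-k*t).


M = Me + (M0 - Me) * e^(-k*t)
  = 11 + (26 - 11) * e^(-0.012*274)
  = 11 + 15 * e^(-3.288)
  = 11 + 15 * 0.03733
  = 11 + 0.5599
  = 11.56%


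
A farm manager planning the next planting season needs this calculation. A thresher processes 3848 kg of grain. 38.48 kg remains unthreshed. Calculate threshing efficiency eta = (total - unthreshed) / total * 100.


eta = (total - unthreshed) / total * 100
    = (3848 - 38.48) / 3848 * 100
    = 3809.52 / 3848 * 100
    = 99%


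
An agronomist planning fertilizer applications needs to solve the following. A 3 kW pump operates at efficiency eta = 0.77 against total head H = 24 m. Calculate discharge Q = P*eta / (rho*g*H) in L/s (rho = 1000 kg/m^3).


Q = (P * 1000 * eta) / (rho * g * H)
  = (3 * 1000 * 0.77) / (1000 * 9.81 * 24)
  = 2310 / 235440
  = 0.00981 m^3/s = 9.81 L/s


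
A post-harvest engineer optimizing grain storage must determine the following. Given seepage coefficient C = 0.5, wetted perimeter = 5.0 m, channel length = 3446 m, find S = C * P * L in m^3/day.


S = C * P * L
  = 0.5 * 5.0 * 3446
  = 8615 m^3/day


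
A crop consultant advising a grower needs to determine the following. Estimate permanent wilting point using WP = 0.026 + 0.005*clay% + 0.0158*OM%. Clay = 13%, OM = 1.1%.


WP = 0.026 + 0.005*13 + 0.0158*1.1
   = 0.026 + 0.0650 + 0.0174
   = 0.1084


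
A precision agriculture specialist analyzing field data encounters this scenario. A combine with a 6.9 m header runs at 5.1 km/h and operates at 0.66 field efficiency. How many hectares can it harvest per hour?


C = w * v * eta_f / 10
  = 6.9 * 5.1 * 0.66 / 10
  = 23.23 / 10
  = 2.32 ha/h


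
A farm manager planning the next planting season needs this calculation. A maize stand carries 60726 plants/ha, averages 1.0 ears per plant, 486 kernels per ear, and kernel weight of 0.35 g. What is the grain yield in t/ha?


Y = density * ears * kernels * kw
  = 60726 * 1.0 * 486 * 0.35 g/ha
  = 10329492.60 g/ha
  = 10329.49 kg/ha = 10.33 t/ha


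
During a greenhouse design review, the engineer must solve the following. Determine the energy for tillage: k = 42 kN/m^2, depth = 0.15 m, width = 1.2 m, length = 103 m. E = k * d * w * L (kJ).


E = k * d * w * L
  = 42 * 0.15 * 1.2 * 103
  = 778.68 kJ


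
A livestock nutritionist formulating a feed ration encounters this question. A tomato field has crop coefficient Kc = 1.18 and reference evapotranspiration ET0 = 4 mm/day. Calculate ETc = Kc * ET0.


ETc = Kc * ET0
    = 1.18 * 4
    = 4.72 mm/day


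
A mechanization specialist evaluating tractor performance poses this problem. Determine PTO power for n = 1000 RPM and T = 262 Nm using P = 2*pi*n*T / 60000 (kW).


P = 2*pi*n*T / 60000
  = 2*pi * 1000 * 262 / 60000
  = 1646194.55 / 60000
  = 27.44 kW


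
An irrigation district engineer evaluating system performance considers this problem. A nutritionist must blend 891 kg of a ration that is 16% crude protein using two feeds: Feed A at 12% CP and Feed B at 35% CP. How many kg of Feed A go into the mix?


parts_A = CP_b - target = 35 - 16 = 19
parts_B = target - CP_a = 16 - 12 = 4
total_parts = 19 + 4 = 23
Feed A = 891 * 19 / 23 = 736.04 kg
Feed B = 891 * 4 / 23 = 154.96 kg

736.04 kg


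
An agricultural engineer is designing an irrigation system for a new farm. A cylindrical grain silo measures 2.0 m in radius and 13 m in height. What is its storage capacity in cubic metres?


V = pi * r^2 * h
  = pi * 2.0^2 * 13
  = pi * 4 * 13
  = 163.36 m^3


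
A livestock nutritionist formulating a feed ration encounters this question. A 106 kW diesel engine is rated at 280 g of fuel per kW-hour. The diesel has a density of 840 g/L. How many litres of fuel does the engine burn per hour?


FC = P * BSFC / rho_fuel
   = 106 * 280 / 840
   = 29680 / 840
   = 35.33 L/h


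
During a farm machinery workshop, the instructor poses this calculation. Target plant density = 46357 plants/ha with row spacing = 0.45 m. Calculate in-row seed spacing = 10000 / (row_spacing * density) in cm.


spacing = 10000 / (row_sp * density)
        = 10000 / (0.45 * 46357)
        = 10000 / 20860.65
        = 0.47937 m = 47.94 cm


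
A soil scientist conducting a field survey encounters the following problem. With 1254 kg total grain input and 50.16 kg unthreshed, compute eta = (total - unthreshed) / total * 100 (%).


eta = (total - unthreshed) / total * 100
    = (1254 - 50.16) / 1254 * 100
    = 1203.84 / 1254 * 100
    = 96%


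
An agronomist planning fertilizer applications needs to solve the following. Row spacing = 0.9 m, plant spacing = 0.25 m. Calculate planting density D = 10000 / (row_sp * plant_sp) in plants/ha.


D = 10000 / (row_sp * plant_sp)
  = 10000 / (0.9 * 0.25)
  = 10000 / 0.2250
  = 44444.44 plants/ha


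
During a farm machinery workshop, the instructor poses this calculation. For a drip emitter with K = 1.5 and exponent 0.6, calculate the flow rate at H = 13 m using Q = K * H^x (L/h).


Q = K * H^x
  = 1.5 * 13^0.6
  = 1.5 * 4.6598
  = 6.99 L/h


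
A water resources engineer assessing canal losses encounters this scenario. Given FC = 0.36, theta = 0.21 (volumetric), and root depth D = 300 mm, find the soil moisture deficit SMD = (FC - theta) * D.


SMD = (FC - theta) * D
    = (0.36 - 0.21) * 300
    = 0.150 * 300
    = 45 mm


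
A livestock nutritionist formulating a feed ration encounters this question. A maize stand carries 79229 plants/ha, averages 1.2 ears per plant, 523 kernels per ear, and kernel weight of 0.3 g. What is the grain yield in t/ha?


Y = density * ears * kernels * kw
  = 79229 * 1.2 * 523 * 0.3 g/ha
  = 14917236.12 g/ha
  = 14917.24 kg/ha = 14.92 t/ha
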